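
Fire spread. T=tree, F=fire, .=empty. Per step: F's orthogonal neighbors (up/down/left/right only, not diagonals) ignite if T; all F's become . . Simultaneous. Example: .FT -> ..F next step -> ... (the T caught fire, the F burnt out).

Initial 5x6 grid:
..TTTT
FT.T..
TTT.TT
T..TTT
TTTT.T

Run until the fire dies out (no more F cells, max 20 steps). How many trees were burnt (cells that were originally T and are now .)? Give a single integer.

Answer: 15

Derivation:
Step 1: +2 fires, +1 burnt (F count now 2)
Step 2: +2 fires, +2 burnt (F count now 2)
Step 3: +2 fires, +2 burnt (F count now 2)
Step 4: +1 fires, +2 burnt (F count now 1)
Step 5: +1 fires, +1 burnt (F count now 1)
Step 6: +1 fires, +1 burnt (F count now 1)
Step 7: +1 fires, +1 burnt (F count now 1)
Step 8: +1 fires, +1 burnt (F count now 1)
Step 9: +2 fires, +1 burnt (F count now 2)
Step 10: +2 fires, +2 burnt (F count now 2)
Step 11: +0 fires, +2 burnt (F count now 0)
Fire out after step 11
Initially T: 20, now '.': 25
Total burnt (originally-T cells now '.'): 15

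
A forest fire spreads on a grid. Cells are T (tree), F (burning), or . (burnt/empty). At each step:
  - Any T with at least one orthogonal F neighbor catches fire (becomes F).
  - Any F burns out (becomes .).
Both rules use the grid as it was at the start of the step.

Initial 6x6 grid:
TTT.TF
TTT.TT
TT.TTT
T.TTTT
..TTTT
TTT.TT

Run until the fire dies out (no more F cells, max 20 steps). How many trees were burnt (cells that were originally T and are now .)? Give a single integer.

Step 1: +2 fires, +1 burnt (F count now 2)
Step 2: +2 fires, +2 burnt (F count now 2)
Step 3: +2 fires, +2 burnt (F count now 2)
Step 4: +3 fires, +2 burnt (F count now 3)
Step 5: +3 fires, +3 burnt (F count now 3)
Step 6: +3 fires, +3 burnt (F count now 3)
Step 7: +1 fires, +3 burnt (F count now 1)
Step 8: +1 fires, +1 burnt (F count now 1)
Step 9: +1 fires, +1 burnt (F count now 1)
Step 10: +1 fires, +1 burnt (F count now 1)
Step 11: +0 fires, +1 burnt (F count now 0)
Fire out after step 11
Initially T: 28, now '.': 27
Total burnt (originally-T cells now '.'): 19

Answer: 19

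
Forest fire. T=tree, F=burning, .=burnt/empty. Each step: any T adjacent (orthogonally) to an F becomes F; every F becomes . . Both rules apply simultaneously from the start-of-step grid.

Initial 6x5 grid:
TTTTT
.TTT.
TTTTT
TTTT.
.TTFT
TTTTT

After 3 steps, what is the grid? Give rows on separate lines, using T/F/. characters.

Step 1: 4 trees catch fire, 1 burn out
  TTTTT
  .TTT.
  TTTTT
  TTTF.
  .TF.F
  TTTFT
Step 2: 5 trees catch fire, 4 burn out
  TTTTT
  .TTT.
  TTTFT
  TTF..
  .F...
  TTF.F
Step 3: 5 trees catch fire, 5 burn out
  TTTTT
  .TTF.
  TTF.F
  TF...
  .....
  TF...

TTTTT
.TTF.
TTF.F
TF...
.....
TF...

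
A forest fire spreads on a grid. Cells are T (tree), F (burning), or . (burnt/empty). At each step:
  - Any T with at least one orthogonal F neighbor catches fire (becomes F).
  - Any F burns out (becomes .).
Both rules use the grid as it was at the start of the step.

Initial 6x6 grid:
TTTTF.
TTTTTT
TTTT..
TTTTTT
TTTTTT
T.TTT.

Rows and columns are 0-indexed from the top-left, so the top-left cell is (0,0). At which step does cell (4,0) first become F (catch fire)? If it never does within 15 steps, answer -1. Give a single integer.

Step 1: cell (4,0)='T' (+2 fires, +1 burnt)
Step 2: cell (4,0)='T' (+3 fires, +2 burnt)
Step 3: cell (4,0)='T' (+3 fires, +3 burnt)
Step 4: cell (4,0)='T' (+4 fires, +3 burnt)
Step 5: cell (4,0)='T' (+5 fires, +4 burnt)
Step 6: cell (4,0)='T' (+6 fires, +5 burnt)
Step 7: cell (4,0)='T' (+5 fires, +6 burnt)
Step 8: cell (4,0)='F' (+1 fires, +5 burnt)
  -> target ignites at step 8
Step 9: cell (4,0)='.' (+1 fires, +1 burnt)
Step 10: cell (4,0)='.' (+0 fires, +1 burnt)
  fire out at step 10

8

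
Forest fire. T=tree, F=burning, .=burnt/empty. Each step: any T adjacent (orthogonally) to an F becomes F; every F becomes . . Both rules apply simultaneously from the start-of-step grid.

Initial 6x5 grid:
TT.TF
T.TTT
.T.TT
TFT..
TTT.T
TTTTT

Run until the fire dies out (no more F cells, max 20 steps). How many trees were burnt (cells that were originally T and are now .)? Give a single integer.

Answer: 18

Derivation:
Step 1: +6 fires, +2 burnt (F count now 6)
Step 2: +5 fires, +6 burnt (F count now 5)
Step 3: +4 fires, +5 burnt (F count now 4)
Step 4: +1 fires, +4 burnt (F count now 1)
Step 5: +1 fires, +1 burnt (F count now 1)
Step 6: +1 fires, +1 burnt (F count now 1)
Step 7: +0 fires, +1 burnt (F count now 0)
Fire out after step 7
Initially T: 21, now '.': 27
Total burnt (originally-T cells now '.'): 18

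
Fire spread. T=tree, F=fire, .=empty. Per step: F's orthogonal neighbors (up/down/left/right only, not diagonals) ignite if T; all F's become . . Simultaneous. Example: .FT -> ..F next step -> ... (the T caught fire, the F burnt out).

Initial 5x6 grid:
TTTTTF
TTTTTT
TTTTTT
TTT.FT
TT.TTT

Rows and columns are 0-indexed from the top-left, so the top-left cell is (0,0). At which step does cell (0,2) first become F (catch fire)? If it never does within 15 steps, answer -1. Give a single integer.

Step 1: cell (0,2)='T' (+5 fires, +2 burnt)
Step 2: cell (0,2)='T' (+6 fires, +5 burnt)
Step 3: cell (0,2)='F' (+3 fires, +6 burnt)
  -> target ignites at step 3
Step 4: cell (0,2)='.' (+4 fires, +3 burnt)
Step 5: cell (0,2)='.' (+4 fires, +4 burnt)
Step 6: cell (0,2)='.' (+3 fires, +4 burnt)
Step 7: cell (0,2)='.' (+1 fires, +3 burnt)
Step 8: cell (0,2)='.' (+0 fires, +1 burnt)
  fire out at step 8

3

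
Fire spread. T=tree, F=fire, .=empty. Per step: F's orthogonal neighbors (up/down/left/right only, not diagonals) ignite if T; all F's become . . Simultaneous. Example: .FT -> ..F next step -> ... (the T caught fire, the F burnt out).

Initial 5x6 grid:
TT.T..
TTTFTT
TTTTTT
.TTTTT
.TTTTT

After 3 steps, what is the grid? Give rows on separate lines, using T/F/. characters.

Step 1: 4 trees catch fire, 1 burn out
  TT.F..
  TTF.FT
  TTTFTT
  .TTTTT
  .TTTTT
Step 2: 5 trees catch fire, 4 burn out
  TT....
  TF...F
  TTF.FT
  .TTFTT
  .TTTTT
Step 3: 7 trees catch fire, 5 burn out
  TF....
  F.....
  TF...F
  .TF.FT
  .TTFTT

TF....
F.....
TF...F
.TF.FT
.TTFTT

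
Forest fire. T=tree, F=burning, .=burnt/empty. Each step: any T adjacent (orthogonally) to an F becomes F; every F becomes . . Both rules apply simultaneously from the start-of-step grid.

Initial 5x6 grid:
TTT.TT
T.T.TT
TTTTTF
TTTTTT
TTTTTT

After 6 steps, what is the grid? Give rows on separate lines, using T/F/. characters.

Step 1: 3 trees catch fire, 1 burn out
  TTT.TT
  T.T.TF
  TTTTF.
  TTTTTF
  TTTTTT
Step 2: 5 trees catch fire, 3 burn out
  TTT.TF
  T.T.F.
  TTTF..
  TTTTF.
  TTTTTF
Step 3: 4 trees catch fire, 5 burn out
  TTT.F.
  T.T...
  TTF...
  TTTF..
  TTTTF.
Step 4: 4 trees catch fire, 4 burn out
  TTT...
  T.F...
  TF....
  TTF...
  TTTF..
Step 5: 4 trees catch fire, 4 burn out
  TTF...
  T.....
  F.....
  TF....
  TTF...
Step 6: 4 trees catch fire, 4 burn out
  TF....
  F.....
  ......
  F.....
  TF....

TF....
F.....
......
F.....
TF....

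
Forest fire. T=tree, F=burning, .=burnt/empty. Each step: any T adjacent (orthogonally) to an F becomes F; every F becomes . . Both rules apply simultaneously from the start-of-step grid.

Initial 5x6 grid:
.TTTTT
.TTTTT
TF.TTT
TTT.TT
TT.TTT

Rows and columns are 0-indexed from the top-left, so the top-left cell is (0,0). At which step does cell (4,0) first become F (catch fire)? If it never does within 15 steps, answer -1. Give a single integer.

Step 1: cell (4,0)='T' (+3 fires, +1 burnt)
Step 2: cell (4,0)='T' (+5 fires, +3 burnt)
Step 3: cell (4,0)='F' (+3 fires, +5 burnt)
  -> target ignites at step 3
Step 4: cell (4,0)='.' (+3 fires, +3 burnt)
Step 5: cell (4,0)='.' (+3 fires, +3 burnt)
Step 6: cell (4,0)='.' (+3 fires, +3 burnt)
Step 7: cell (4,0)='.' (+2 fires, +3 burnt)
Step 8: cell (4,0)='.' (+2 fires, +2 burnt)
Step 9: cell (4,0)='.' (+0 fires, +2 burnt)
  fire out at step 9

3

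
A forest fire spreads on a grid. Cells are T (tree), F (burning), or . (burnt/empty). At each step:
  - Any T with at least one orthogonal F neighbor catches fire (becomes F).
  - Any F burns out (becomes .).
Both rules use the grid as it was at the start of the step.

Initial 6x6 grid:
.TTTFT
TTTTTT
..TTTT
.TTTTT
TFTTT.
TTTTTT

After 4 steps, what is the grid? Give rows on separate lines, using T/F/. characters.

Step 1: 7 trees catch fire, 2 burn out
  .TTF.F
  TTTTFT
  ..TTTT
  .FTTTT
  F.FTT.
  TFTTTT
Step 2: 8 trees catch fire, 7 burn out
  .TF...
  TTTF.F
  ..TTFT
  ..FTTT
  ...FT.
  F.FTTT
Step 3: 9 trees catch fire, 8 burn out
  .F....
  TTF...
  ..FF.F
  ...FFT
  ....F.
  ...FTT
Step 4: 3 trees catch fire, 9 burn out
  ......
  TF....
  ......
  .....F
  ......
  ....FT

......
TF....
......
.....F
......
....FT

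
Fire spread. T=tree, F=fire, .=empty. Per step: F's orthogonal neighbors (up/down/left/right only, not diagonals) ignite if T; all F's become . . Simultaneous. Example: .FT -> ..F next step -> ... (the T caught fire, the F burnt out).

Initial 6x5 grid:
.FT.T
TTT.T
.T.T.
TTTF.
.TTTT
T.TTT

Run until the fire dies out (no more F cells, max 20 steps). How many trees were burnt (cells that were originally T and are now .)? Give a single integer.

Step 1: +5 fires, +2 burnt (F count now 5)
Step 2: +7 fires, +5 burnt (F count now 7)
Step 3: +4 fires, +7 burnt (F count now 4)
Step 4: +0 fires, +4 burnt (F count now 0)
Fire out after step 4
Initially T: 19, now '.': 27
Total burnt (originally-T cells now '.'): 16

Answer: 16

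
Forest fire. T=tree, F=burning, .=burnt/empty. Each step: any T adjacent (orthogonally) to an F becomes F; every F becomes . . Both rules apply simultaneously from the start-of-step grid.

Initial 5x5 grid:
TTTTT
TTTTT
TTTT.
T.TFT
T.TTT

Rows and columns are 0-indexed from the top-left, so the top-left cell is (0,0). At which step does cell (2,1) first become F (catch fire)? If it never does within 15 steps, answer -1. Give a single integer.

Step 1: cell (2,1)='T' (+4 fires, +1 burnt)
Step 2: cell (2,1)='T' (+4 fires, +4 burnt)
Step 3: cell (2,1)='F' (+4 fires, +4 burnt)
  -> target ignites at step 3
Step 4: cell (2,1)='.' (+4 fires, +4 burnt)
Step 5: cell (2,1)='.' (+3 fires, +4 burnt)
Step 6: cell (2,1)='.' (+2 fires, +3 burnt)
Step 7: cell (2,1)='.' (+0 fires, +2 burnt)
  fire out at step 7

3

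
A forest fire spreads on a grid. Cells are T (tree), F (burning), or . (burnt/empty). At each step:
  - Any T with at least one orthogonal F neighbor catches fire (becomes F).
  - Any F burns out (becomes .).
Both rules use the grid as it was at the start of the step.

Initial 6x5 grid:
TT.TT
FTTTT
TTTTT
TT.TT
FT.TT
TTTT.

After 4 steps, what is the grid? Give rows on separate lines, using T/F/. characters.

Step 1: 6 trees catch fire, 2 burn out
  FT.TT
  .FTTT
  FTTTT
  FT.TT
  .F.TT
  FTTT.
Step 2: 5 trees catch fire, 6 burn out
  .F.TT
  ..FTT
  .FTTT
  .F.TT
  ...TT
  .FTT.
Step 3: 3 trees catch fire, 5 burn out
  ...TT
  ...FT
  ..FTT
  ...TT
  ...TT
  ..FT.
Step 4: 4 trees catch fire, 3 burn out
  ...FT
  ....F
  ...FT
  ...TT
  ...TT
  ...F.

...FT
....F
...FT
...TT
...TT
...F.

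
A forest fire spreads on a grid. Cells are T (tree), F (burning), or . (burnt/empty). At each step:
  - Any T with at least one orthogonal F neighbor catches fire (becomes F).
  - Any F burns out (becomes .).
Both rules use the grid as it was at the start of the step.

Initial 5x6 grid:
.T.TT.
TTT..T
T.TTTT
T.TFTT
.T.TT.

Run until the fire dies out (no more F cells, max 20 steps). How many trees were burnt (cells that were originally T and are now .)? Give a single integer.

Answer: 16

Derivation:
Step 1: +4 fires, +1 burnt (F count now 4)
Step 2: +4 fires, +4 burnt (F count now 4)
Step 3: +2 fires, +4 burnt (F count now 2)
Step 4: +2 fires, +2 burnt (F count now 2)
Step 5: +2 fires, +2 burnt (F count now 2)
Step 6: +1 fires, +2 burnt (F count now 1)
Step 7: +1 fires, +1 burnt (F count now 1)
Step 8: +0 fires, +1 burnt (F count now 0)
Fire out after step 8
Initially T: 19, now '.': 27
Total burnt (originally-T cells now '.'): 16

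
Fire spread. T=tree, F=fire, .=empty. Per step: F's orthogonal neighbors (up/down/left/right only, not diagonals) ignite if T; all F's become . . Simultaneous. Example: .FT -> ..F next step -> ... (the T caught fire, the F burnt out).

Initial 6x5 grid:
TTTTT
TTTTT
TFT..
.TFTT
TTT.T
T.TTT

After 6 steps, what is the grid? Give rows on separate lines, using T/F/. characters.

Step 1: 6 trees catch fire, 2 burn out
  TTTTT
  TFTTT
  F.F..
  .F.FT
  TTF.T
  T.TTT
Step 2: 6 trees catch fire, 6 burn out
  TFTTT
  F.FTT
  .....
  ....F
  TF..T
  T.FTT
Step 3: 6 trees catch fire, 6 burn out
  F.FTT
  ...FT
  .....
  .....
  F...F
  T..FT
Step 4: 4 trees catch fire, 6 burn out
  ...FT
  ....F
  .....
  .....
  .....
  F...F
Step 5: 1 trees catch fire, 4 burn out
  ....F
  .....
  .....
  .....
  .....
  .....
Step 6: 0 trees catch fire, 1 burn out
  .....
  .....
  .....
  .....
  .....
  .....

.....
.....
.....
.....
.....
.....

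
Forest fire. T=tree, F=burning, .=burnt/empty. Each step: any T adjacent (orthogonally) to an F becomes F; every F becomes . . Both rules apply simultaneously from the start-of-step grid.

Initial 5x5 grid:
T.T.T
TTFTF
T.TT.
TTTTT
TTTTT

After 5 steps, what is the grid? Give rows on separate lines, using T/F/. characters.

Step 1: 5 trees catch fire, 2 burn out
  T.F.F
  TF.F.
  T.FT.
  TTTTT
  TTTTT
Step 2: 3 trees catch fire, 5 burn out
  T....
  F....
  T..F.
  TTFTT
  TTTTT
Step 3: 5 trees catch fire, 3 burn out
  F....
  .....
  F....
  TF.FT
  TTFTT
Step 4: 4 trees catch fire, 5 burn out
  .....
  .....
  .....
  F...F
  TF.FT
Step 5: 2 trees catch fire, 4 burn out
  .....
  .....
  .....
  .....
  F...F

.....
.....
.....
.....
F...F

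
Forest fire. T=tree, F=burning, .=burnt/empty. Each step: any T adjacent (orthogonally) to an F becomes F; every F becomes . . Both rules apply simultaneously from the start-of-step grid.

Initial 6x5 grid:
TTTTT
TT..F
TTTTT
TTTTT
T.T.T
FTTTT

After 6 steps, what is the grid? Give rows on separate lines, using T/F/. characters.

Step 1: 4 trees catch fire, 2 burn out
  TTTTF
  TT...
  TTTTF
  TTTTT
  F.T.T
  .FTTT
Step 2: 5 trees catch fire, 4 burn out
  TTTF.
  TT...
  TTTF.
  FTTTF
  ..T.T
  ..FTT
Step 3: 8 trees catch fire, 5 burn out
  TTF..
  TT...
  FTF..
  .FTF.
  ..F.F
  ...FT
Step 4: 5 trees catch fire, 8 burn out
  TF...
  FT...
  .F...
  ..F..
  .....
  ....F
Step 5: 2 trees catch fire, 5 burn out
  F....
  .F...
  .....
  .....
  .....
  .....
Step 6: 0 trees catch fire, 2 burn out
  .....
  .....
  .....
  .....
  .....
  .....

.....
.....
.....
.....
.....
.....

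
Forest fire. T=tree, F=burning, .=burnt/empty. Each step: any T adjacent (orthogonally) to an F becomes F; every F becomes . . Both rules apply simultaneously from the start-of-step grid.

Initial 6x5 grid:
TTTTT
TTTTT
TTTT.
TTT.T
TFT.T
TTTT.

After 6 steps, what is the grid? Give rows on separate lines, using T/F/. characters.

Step 1: 4 trees catch fire, 1 burn out
  TTTTT
  TTTTT
  TTTT.
  TFT.T
  F.F.T
  TFTT.
Step 2: 5 trees catch fire, 4 burn out
  TTTTT
  TTTTT
  TFTT.
  F.F.T
  ....T
  F.FT.
Step 3: 4 trees catch fire, 5 burn out
  TTTTT
  TFTTT
  F.FT.
  ....T
  ....T
  ...F.
Step 4: 4 trees catch fire, 4 burn out
  TFTTT
  F.FTT
  ...F.
  ....T
  ....T
  .....
Step 5: 3 trees catch fire, 4 burn out
  F.FTT
  ...FT
  .....
  ....T
  ....T
  .....
Step 6: 2 trees catch fire, 3 burn out
  ...FT
  ....F
  .....
  ....T
  ....T
  .....

...FT
....F
.....
....T
....T
.....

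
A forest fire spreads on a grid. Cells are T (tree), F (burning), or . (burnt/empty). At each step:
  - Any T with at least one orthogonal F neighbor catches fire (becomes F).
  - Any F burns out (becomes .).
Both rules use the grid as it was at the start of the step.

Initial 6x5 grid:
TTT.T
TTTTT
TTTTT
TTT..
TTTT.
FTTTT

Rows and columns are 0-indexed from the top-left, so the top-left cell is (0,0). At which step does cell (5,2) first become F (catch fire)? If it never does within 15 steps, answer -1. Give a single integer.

Step 1: cell (5,2)='T' (+2 fires, +1 burnt)
Step 2: cell (5,2)='F' (+3 fires, +2 burnt)
  -> target ignites at step 2
Step 3: cell (5,2)='.' (+4 fires, +3 burnt)
Step 4: cell (5,2)='.' (+5 fires, +4 burnt)
Step 5: cell (5,2)='.' (+3 fires, +5 burnt)
Step 6: cell (5,2)='.' (+3 fires, +3 burnt)
Step 7: cell (5,2)='.' (+3 fires, +3 burnt)
Step 8: cell (5,2)='.' (+1 fires, +3 burnt)
Step 9: cell (5,2)='.' (+1 fires, +1 burnt)
Step 10: cell (5,2)='.' (+0 fires, +1 burnt)
  fire out at step 10

2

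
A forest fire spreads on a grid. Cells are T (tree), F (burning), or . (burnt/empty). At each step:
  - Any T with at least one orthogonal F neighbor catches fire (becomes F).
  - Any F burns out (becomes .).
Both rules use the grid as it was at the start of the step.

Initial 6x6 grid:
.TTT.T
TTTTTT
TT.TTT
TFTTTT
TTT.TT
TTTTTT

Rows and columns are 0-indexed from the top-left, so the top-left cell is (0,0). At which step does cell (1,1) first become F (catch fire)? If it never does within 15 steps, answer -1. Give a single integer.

Step 1: cell (1,1)='T' (+4 fires, +1 burnt)
Step 2: cell (1,1)='F' (+6 fires, +4 burnt)
  -> target ignites at step 2
Step 3: cell (1,1)='.' (+7 fires, +6 burnt)
Step 4: cell (1,1)='.' (+6 fires, +7 burnt)
Step 5: cell (1,1)='.' (+5 fires, +6 burnt)
Step 6: cell (1,1)='.' (+2 fires, +5 burnt)
Step 7: cell (1,1)='.' (+1 fires, +2 burnt)
Step 8: cell (1,1)='.' (+0 fires, +1 burnt)
  fire out at step 8

2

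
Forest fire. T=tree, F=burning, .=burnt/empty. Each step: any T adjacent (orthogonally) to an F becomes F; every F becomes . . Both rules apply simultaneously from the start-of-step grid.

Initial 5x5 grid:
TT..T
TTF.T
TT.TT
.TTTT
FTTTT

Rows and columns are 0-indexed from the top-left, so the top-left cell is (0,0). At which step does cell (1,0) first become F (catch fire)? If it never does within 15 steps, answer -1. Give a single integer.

Step 1: cell (1,0)='T' (+2 fires, +2 burnt)
Step 2: cell (1,0)='F' (+5 fires, +2 burnt)
  -> target ignites at step 2
Step 3: cell (1,0)='.' (+4 fires, +5 burnt)
Step 4: cell (1,0)='.' (+2 fires, +4 burnt)
Step 5: cell (1,0)='.' (+2 fires, +2 burnt)
Step 6: cell (1,0)='.' (+1 fires, +2 burnt)
Step 7: cell (1,0)='.' (+1 fires, +1 burnt)
Step 8: cell (1,0)='.' (+1 fires, +1 burnt)
Step 9: cell (1,0)='.' (+0 fires, +1 burnt)
  fire out at step 9

2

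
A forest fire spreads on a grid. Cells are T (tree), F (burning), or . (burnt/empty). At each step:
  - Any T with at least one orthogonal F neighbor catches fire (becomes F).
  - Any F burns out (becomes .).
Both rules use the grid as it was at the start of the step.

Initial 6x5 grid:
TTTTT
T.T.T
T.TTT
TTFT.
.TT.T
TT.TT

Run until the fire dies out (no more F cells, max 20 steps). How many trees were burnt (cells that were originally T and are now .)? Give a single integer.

Answer: 19

Derivation:
Step 1: +4 fires, +1 burnt (F count now 4)
Step 2: +4 fires, +4 burnt (F count now 4)
Step 3: +4 fires, +4 burnt (F count now 4)
Step 4: +5 fires, +4 burnt (F count now 5)
Step 5: +2 fires, +5 burnt (F count now 2)
Step 6: +0 fires, +2 burnt (F count now 0)
Fire out after step 6
Initially T: 22, now '.': 27
Total burnt (originally-T cells now '.'): 19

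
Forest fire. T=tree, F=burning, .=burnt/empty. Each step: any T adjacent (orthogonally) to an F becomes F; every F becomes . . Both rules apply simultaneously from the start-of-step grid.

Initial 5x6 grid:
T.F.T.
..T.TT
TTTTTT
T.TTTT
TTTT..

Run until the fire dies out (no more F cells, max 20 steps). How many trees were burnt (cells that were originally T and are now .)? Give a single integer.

Answer: 19

Derivation:
Step 1: +1 fires, +1 burnt (F count now 1)
Step 2: +1 fires, +1 burnt (F count now 1)
Step 3: +3 fires, +1 burnt (F count now 3)
Step 4: +4 fires, +3 burnt (F count now 4)
Step 5: +6 fires, +4 burnt (F count now 6)
Step 6: +4 fires, +6 burnt (F count now 4)
Step 7: +0 fires, +4 burnt (F count now 0)
Fire out after step 7
Initially T: 20, now '.': 29
Total burnt (originally-T cells now '.'): 19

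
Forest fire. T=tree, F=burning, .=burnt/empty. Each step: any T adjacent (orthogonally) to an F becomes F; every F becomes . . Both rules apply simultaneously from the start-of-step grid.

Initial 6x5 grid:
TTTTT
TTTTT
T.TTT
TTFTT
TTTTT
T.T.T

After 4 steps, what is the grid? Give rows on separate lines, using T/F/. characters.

Step 1: 4 trees catch fire, 1 burn out
  TTTTT
  TTTTT
  T.FTT
  TF.FT
  TTFTT
  T.T.T
Step 2: 7 trees catch fire, 4 burn out
  TTTTT
  TTFTT
  T..FT
  F...F
  TF.FT
  T.F.T
Step 3: 7 trees catch fire, 7 burn out
  TTFTT
  TF.FT
  F...F
  .....
  F...F
  T...T
Step 4: 6 trees catch fire, 7 burn out
  TF.FT
  F...F
  .....
  .....
  .....
  F...F

TF.FT
F...F
.....
.....
.....
F...F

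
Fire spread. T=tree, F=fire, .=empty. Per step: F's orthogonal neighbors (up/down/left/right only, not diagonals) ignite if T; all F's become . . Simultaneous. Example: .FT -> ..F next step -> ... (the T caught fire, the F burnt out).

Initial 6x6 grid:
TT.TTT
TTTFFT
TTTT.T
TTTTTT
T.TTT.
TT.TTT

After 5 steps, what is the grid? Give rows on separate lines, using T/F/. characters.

Step 1: 5 trees catch fire, 2 burn out
  TT.FFT
  TTF..F
  TTTF.T
  TTTTTT
  T.TTT.
  TT.TTT
Step 2: 5 trees catch fire, 5 burn out
  TT...F
  TF....
  TTF..F
  TTTFTT
  T.TTT.
  TT.TTT
Step 3: 7 trees catch fire, 5 burn out
  TF....
  F.....
  TF....
  TTF.FF
  T.TFT.
  TT.TTT
Step 4: 6 trees catch fire, 7 burn out
  F.....
  ......
  F.....
  TF....
  T.F.F.
  TT.FTT
Step 5: 2 trees catch fire, 6 burn out
  ......
  ......
  ......
  F.....
  T.....
  TT..FT

......
......
......
F.....
T.....
TT..FT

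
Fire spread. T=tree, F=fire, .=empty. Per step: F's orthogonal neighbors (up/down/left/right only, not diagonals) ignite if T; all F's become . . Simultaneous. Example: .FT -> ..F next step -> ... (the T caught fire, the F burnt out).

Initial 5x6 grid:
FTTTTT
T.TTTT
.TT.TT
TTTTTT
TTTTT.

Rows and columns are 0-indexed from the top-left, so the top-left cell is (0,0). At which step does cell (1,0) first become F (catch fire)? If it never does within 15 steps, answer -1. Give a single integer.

Step 1: cell (1,0)='F' (+2 fires, +1 burnt)
  -> target ignites at step 1
Step 2: cell (1,0)='.' (+1 fires, +2 burnt)
Step 3: cell (1,0)='.' (+2 fires, +1 burnt)
Step 4: cell (1,0)='.' (+3 fires, +2 burnt)
Step 5: cell (1,0)='.' (+4 fires, +3 burnt)
Step 6: cell (1,0)='.' (+5 fires, +4 burnt)
Step 7: cell (1,0)='.' (+5 fires, +5 burnt)
Step 8: cell (1,0)='.' (+3 fires, +5 burnt)
Step 9: cell (1,0)='.' (+0 fires, +3 burnt)
  fire out at step 9

1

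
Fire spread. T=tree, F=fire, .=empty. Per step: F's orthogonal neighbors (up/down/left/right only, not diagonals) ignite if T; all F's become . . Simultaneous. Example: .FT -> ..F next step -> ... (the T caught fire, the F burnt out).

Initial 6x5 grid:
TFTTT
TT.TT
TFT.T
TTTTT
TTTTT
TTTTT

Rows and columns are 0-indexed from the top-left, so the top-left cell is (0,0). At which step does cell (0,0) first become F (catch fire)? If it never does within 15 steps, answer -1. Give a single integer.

Step 1: cell (0,0)='F' (+6 fires, +2 burnt)
  -> target ignites at step 1
Step 2: cell (0,0)='.' (+5 fires, +6 burnt)
Step 3: cell (0,0)='.' (+6 fires, +5 burnt)
Step 4: cell (0,0)='.' (+5 fires, +6 burnt)
Step 5: cell (0,0)='.' (+3 fires, +5 burnt)
Step 6: cell (0,0)='.' (+1 fires, +3 burnt)
Step 7: cell (0,0)='.' (+0 fires, +1 burnt)
  fire out at step 7

1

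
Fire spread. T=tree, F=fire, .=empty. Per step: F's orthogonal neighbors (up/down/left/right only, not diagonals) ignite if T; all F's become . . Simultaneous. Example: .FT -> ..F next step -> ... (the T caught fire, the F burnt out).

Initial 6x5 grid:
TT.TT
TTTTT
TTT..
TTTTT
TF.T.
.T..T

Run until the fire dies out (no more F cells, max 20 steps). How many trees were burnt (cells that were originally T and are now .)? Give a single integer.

Answer: 20

Derivation:
Step 1: +3 fires, +1 burnt (F count now 3)
Step 2: +3 fires, +3 burnt (F count now 3)
Step 3: +4 fires, +3 burnt (F count now 4)
Step 4: +5 fires, +4 burnt (F count now 5)
Step 5: +2 fires, +5 burnt (F count now 2)
Step 6: +2 fires, +2 burnt (F count now 2)
Step 7: +1 fires, +2 burnt (F count now 1)
Step 8: +0 fires, +1 burnt (F count now 0)
Fire out after step 8
Initially T: 21, now '.': 29
Total burnt (originally-T cells now '.'): 20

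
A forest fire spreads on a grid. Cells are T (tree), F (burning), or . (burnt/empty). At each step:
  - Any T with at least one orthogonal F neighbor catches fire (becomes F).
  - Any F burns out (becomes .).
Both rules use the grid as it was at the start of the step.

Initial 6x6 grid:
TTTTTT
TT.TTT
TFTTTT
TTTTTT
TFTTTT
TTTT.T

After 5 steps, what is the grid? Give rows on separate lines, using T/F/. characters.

Step 1: 7 trees catch fire, 2 burn out
  TTTTTT
  TF.TTT
  F.FTTT
  TFTTTT
  F.FTTT
  TFTT.T
Step 2: 8 trees catch fire, 7 burn out
  TFTTTT
  F..TTT
  ...FTT
  F.FTTT
  ...FTT
  F.FT.T
Step 3: 7 trees catch fire, 8 burn out
  F.FTTT
  ...FTT
  ....FT
  ...FTT
  ....FT
  ...F.T
Step 4: 5 trees catch fire, 7 burn out
  ...FTT
  ....FT
  .....F
  ....FT
  .....F
  .....T
Step 5: 4 trees catch fire, 5 burn out
  ....FT
  .....F
  ......
  .....F
  ......
  .....F

....FT
.....F
......
.....F
......
.....F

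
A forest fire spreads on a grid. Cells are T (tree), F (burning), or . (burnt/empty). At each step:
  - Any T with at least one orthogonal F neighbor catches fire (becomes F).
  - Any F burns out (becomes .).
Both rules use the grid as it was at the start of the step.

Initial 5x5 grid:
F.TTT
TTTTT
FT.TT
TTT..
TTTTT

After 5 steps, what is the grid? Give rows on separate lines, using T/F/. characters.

Step 1: 3 trees catch fire, 2 burn out
  ..TTT
  FTTTT
  .F.TT
  FTT..
  TTTTT
Step 2: 3 trees catch fire, 3 burn out
  ..TTT
  .FTTT
  ...TT
  .FT..
  FTTTT
Step 3: 3 trees catch fire, 3 burn out
  ..TTT
  ..FTT
  ...TT
  ..F..
  .FTTT
Step 4: 3 trees catch fire, 3 burn out
  ..FTT
  ...FT
  ...TT
  .....
  ..FTT
Step 5: 4 trees catch fire, 3 burn out
  ...FT
  ....F
  ...FT
  .....
  ...FT

...FT
....F
...FT
.....
...FT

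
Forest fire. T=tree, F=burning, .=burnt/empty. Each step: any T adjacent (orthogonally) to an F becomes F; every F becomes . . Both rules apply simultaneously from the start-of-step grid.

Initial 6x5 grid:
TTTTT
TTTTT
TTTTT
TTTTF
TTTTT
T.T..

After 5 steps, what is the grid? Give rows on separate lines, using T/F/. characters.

Step 1: 3 trees catch fire, 1 burn out
  TTTTT
  TTTTT
  TTTTF
  TTTF.
  TTTTF
  T.T..
Step 2: 4 trees catch fire, 3 burn out
  TTTTT
  TTTTF
  TTTF.
  TTF..
  TTTF.
  T.T..
Step 3: 5 trees catch fire, 4 burn out
  TTTTF
  TTTF.
  TTF..
  TF...
  TTF..
  T.T..
Step 4: 6 trees catch fire, 5 burn out
  TTTF.
  TTF..
  TF...
  F....
  TF...
  T.F..
Step 5: 4 trees catch fire, 6 burn out
  TTF..
  TF...
  F....
  .....
  F....
  T....

TTF..
TF...
F....
.....
F....
T....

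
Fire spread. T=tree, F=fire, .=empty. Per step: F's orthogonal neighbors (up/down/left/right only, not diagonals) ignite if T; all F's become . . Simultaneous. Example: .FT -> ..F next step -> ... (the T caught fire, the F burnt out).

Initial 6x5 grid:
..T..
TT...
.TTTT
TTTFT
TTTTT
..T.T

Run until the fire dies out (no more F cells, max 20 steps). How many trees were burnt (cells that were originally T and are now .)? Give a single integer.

Step 1: +4 fires, +1 burnt (F count now 4)
Step 2: +5 fires, +4 burnt (F count now 5)
Step 3: +5 fires, +5 burnt (F count now 5)
Step 4: +2 fires, +5 burnt (F count now 2)
Step 5: +1 fires, +2 burnt (F count now 1)
Step 6: +0 fires, +1 burnt (F count now 0)
Fire out after step 6
Initially T: 18, now '.': 29
Total burnt (originally-T cells now '.'): 17

Answer: 17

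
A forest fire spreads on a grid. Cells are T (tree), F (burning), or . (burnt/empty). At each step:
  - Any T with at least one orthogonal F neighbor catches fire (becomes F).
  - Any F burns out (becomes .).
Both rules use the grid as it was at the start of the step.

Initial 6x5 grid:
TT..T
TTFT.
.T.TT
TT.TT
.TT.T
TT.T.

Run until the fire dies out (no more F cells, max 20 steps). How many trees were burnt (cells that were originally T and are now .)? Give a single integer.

Answer: 17

Derivation:
Step 1: +2 fires, +1 burnt (F count now 2)
Step 2: +4 fires, +2 burnt (F count now 4)
Step 3: +4 fires, +4 burnt (F count now 4)
Step 4: +3 fires, +4 burnt (F count now 3)
Step 5: +3 fires, +3 burnt (F count now 3)
Step 6: +1 fires, +3 burnt (F count now 1)
Step 7: +0 fires, +1 burnt (F count now 0)
Fire out after step 7
Initially T: 19, now '.': 28
Total burnt (originally-T cells now '.'): 17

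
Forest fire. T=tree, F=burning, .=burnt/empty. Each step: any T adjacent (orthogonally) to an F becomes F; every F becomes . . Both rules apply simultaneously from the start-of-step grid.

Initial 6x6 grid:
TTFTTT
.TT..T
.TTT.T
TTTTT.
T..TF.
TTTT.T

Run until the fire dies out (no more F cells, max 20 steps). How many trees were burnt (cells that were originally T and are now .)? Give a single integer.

Step 1: +5 fires, +2 burnt (F count now 5)
Step 2: +6 fires, +5 burnt (F count now 6)
Step 3: +5 fires, +6 burnt (F count now 5)
Step 4: +3 fires, +5 burnt (F count now 3)
Step 5: +3 fires, +3 burnt (F count now 3)
Step 6: +1 fires, +3 burnt (F count now 1)
Step 7: +0 fires, +1 burnt (F count now 0)
Fire out after step 7
Initially T: 24, now '.': 35
Total burnt (originally-T cells now '.'): 23

Answer: 23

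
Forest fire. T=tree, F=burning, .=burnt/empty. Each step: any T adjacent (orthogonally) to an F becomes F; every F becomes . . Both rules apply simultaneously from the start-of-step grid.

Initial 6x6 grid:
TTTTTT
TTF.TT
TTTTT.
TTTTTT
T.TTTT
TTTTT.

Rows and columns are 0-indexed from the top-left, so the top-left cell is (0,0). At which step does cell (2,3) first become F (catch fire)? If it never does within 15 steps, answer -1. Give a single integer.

Step 1: cell (2,3)='T' (+3 fires, +1 burnt)
Step 2: cell (2,3)='F' (+6 fires, +3 burnt)
  -> target ignites at step 2
Step 3: cell (2,3)='.' (+7 fires, +6 burnt)
Step 4: cell (2,3)='.' (+6 fires, +7 burnt)
Step 5: cell (2,3)='.' (+6 fires, +6 burnt)
Step 6: cell (2,3)='.' (+3 fires, +6 burnt)
Step 7: cell (2,3)='.' (+0 fires, +3 burnt)
  fire out at step 7

2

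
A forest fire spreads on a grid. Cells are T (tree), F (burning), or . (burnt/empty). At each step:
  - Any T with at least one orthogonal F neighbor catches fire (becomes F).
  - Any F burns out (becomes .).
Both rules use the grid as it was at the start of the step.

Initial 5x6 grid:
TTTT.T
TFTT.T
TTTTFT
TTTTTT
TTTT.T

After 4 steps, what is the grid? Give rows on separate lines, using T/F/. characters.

Step 1: 7 trees catch fire, 2 burn out
  TFTT.T
  F.FT.T
  TFTF.F
  TTTTFT
  TTTT.T
Step 2: 9 trees catch fire, 7 burn out
  F.FT.T
  ...F.F
  F.F...
  TFTF.F
  TTTT.T
Step 3: 7 trees catch fire, 9 burn out
  ...F.F
  ......
  ......
  F.F...
  TFTF.F
Step 4: 2 trees catch fire, 7 burn out
  ......
  ......
  ......
  ......
  F.F...

......
......
......
......
F.F...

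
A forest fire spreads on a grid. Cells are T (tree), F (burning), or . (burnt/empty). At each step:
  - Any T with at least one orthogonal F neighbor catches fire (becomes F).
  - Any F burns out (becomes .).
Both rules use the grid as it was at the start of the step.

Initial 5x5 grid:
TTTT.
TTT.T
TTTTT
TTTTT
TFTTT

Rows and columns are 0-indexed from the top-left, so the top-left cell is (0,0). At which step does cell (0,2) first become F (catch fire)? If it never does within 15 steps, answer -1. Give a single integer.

Step 1: cell (0,2)='T' (+3 fires, +1 burnt)
Step 2: cell (0,2)='T' (+4 fires, +3 burnt)
Step 3: cell (0,2)='T' (+5 fires, +4 burnt)
Step 4: cell (0,2)='T' (+5 fires, +5 burnt)
Step 5: cell (0,2)='F' (+3 fires, +5 burnt)
  -> target ignites at step 5
Step 6: cell (0,2)='.' (+2 fires, +3 burnt)
Step 7: cell (0,2)='.' (+0 fires, +2 burnt)
  fire out at step 7

5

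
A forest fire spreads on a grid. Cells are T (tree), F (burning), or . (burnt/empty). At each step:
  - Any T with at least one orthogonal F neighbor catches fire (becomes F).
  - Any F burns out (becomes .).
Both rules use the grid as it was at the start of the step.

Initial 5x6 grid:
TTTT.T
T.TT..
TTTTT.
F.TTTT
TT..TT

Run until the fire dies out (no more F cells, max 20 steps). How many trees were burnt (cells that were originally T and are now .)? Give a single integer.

Answer: 20

Derivation:
Step 1: +2 fires, +1 burnt (F count now 2)
Step 2: +3 fires, +2 burnt (F count now 3)
Step 3: +2 fires, +3 burnt (F count now 2)
Step 4: +4 fires, +2 burnt (F count now 4)
Step 5: +4 fires, +4 burnt (F count now 4)
Step 6: +2 fires, +4 burnt (F count now 2)
Step 7: +2 fires, +2 burnt (F count now 2)
Step 8: +1 fires, +2 burnt (F count now 1)
Step 9: +0 fires, +1 burnt (F count now 0)
Fire out after step 9
Initially T: 21, now '.': 29
Total burnt (originally-T cells now '.'): 20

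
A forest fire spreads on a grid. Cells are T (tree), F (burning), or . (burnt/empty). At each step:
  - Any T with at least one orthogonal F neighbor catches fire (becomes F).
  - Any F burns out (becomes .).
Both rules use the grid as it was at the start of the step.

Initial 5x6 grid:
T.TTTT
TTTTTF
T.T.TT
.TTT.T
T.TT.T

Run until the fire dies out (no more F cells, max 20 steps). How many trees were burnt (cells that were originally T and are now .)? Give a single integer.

Step 1: +3 fires, +1 burnt (F count now 3)
Step 2: +4 fires, +3 burnt (F count now 4)
Step 3: +3 fires, +4 burnt (F count now 3)
Step 4: +3 fires, +3 burnt (F count now 3)
Step 5: +2 fires, +3 burnt (F count now 2)
Step 6: +5 fires, +2 burnt (F count now 5)
Step 7: +1 fires, +5 burnt (F count now 1)
Step 8: +0 fires, +1 burnt (F count now 0)
Fire out after step 8
Initially T: 22, now '.': 29
Total burnt (originally-T cells now '.'): 21

Answer: 21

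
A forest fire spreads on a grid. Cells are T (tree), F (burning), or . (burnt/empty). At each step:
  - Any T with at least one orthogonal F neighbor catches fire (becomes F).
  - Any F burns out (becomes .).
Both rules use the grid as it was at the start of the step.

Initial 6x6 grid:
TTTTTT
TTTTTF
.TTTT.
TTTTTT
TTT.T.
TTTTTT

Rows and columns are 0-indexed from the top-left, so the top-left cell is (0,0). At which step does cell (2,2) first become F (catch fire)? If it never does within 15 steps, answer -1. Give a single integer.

Step 1: cell (2,2)='T' (+2 fires, +1 burnt)
Step 2: cell (2,2)='T' (+3 fires, +2 burnt)
Step 3: cell (2,2)='T' (+4 fires, +3 burnt)
Step 4: cell (2,2)='F' (+6 fires, +4 burnt)
  -> target ignites at step 4
Step 5: cell (2,2)='.' (+5 fires, +6 burnt)
Step 6: cell (2,2)='.' (+5 fires, +5 burnt)
Step 7: cell (2,2)='.' (+3 fires, +5 burnt)
Step 8: cell (2,2)='.' (+2 fires, +3 burnt)
Step 9: cell (2,2)='.' (+1 fires, +2 burnt)
Step 10: cell (2,2)='.' (+0 fires, +1 burnt)
  fire out at step 10

4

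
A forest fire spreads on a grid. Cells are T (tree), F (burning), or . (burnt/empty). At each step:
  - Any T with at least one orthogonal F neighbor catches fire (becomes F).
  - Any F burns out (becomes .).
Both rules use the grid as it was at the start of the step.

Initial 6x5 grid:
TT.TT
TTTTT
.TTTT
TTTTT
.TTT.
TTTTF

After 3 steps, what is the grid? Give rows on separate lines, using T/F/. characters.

Step 1: 1 trees catch fire, 1 burn out
  TT.TT
  TTTTT
  .TTTT
  TTTTT
  .TTT.
  TTTF.
Step 2: 2 trees catch fire, 1 burn out
  TT.TT
  TTTTT
  .TTTT
  TTTTT
  .TTF.
  TTF..
Step 3: 3 trees catch fire, 2 burn out
  TT.TT
  TTTTT
  .TTTT
  TTTFT
  .TF..
  TF...

TT.TT
TTTTT
.TTTT
TTTFT
.TF..
TF...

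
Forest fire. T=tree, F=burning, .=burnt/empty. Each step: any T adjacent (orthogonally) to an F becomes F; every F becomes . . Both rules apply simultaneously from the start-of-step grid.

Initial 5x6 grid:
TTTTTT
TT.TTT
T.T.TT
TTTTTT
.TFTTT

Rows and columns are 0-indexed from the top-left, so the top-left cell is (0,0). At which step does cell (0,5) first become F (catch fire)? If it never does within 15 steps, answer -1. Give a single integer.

Step 1: cell (0,5)='T' (+3 fires, +1 burnt)
Step 2: cell (0,5)='T' (+4 fires, +3 burnt)
Step 3: cell (0,5)='T' (+3 fires, +4 burnt)
Step 4: cell (0,5)='T' (+3 fires, +3 burnt)
Step 5: cell (0,5)='T' (+3 fires, +3 burnt)
Step 6: cell (0,5)='T' (+5 fires, +3 burnt)
Step 7: cell (0,5)='F' (+3 fires, +5 burnt)
  -> target ignites at step 7
Step 8: cell (0,5)='.' (+1 fires, +3 burnt)
Step 9: cell (0,5)='.' (+0 fires, +1 burnt)
  fire out at step 9

7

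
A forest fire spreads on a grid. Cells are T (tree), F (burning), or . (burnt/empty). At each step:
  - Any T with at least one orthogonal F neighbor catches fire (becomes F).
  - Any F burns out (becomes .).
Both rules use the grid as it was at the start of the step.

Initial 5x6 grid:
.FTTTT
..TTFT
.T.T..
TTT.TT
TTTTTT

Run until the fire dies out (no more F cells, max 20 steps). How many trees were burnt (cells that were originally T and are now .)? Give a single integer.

Step 1: +4 fires, +2 burnt (F count now 4)
Step 2: +4 fires, +4 burnt (F count now 4)
Step 3: +0 fires, +4 burnt (F count now 0)
Fire out after step 3
Initially T: 20, now '.': 18
Total burnt (originally-T cells now '.'): 8

Answer: 8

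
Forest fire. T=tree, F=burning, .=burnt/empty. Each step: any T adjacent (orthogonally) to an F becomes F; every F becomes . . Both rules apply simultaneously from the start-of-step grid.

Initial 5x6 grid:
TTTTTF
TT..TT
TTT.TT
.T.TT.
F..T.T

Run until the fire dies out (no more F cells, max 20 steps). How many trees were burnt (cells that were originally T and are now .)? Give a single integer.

Answer: 18

Derivation:
Step 1: +2 fires, +2 burnt (F count now 2)
Step 2: +3 fires, +2 burnt (F count now 3)
Step 3: +2 fires, +3 burnt (F count now 2)
Step 4: +2 fires, +2 burnt (F count now 2)
Step 5: +3 fires, +2 burnt (F count now 3)
Step 6: +3 fires, +3 burnt (F count now 3)
Step 7: +3 fires, +3 burnt (F count now 3)
Step 8: +0 fires, +3 burnt (F count now 0)
Fire out after step 8
Initially T: 19, now '.': 29
Total burnt (originally-T cells now '.'): 18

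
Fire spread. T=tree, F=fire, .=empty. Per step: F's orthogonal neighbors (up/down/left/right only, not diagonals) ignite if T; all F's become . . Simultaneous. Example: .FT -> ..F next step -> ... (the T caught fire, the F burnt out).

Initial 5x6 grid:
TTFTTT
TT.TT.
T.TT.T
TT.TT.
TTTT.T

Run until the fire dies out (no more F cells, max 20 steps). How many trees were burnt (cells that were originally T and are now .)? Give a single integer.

Step 1: +2 fires, +1 burnt (F count now 2)
Step 2: +4 fires, +2 burnt (F count now 4)
Step 3: +4 fires, +4 burnt (F count now 4)
Step 4: +3 fires, +4 burnt (F count now 3)
Step 5: +3 fires, +3 burnt (F count now 3)
Step 6: +3 fires, +3 burnt (F count now 3)
Step 7: +1 fires, +3 burnt (F count now 1)
Step 8: +0 fires, +1 burnt (F count now 0)
Fire out after step 8
Initially T: 22, now '.': 28
Total burnt (originally-T cells now '.'): 20

Answer: 20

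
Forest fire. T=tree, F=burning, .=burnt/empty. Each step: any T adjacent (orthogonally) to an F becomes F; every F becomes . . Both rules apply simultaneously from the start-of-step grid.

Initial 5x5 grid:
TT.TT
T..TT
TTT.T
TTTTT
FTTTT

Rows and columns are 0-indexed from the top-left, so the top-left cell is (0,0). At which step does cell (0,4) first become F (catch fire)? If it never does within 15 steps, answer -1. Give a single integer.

Step 1: cell (0,4)='T' (+2 fires, +1 burnt)
Step 2: cell (0,4)='T' (+3 fires, +2 burnt)
Step 3: cell (0,4)='T' (+4 fires, +3 burnt)
Step 4: cell (0,4)='T' (+4 fires, +4 burnt)
Step 5: cell (0,4)='T' (+2 fires, +4 burnt)
Step 6: cell (0,4)='T' (+1 fires, +2 burnt)
Step 7: cell (0,4)='T' (+1 fires, +1 burnt)
Step 8: cell (0,4)='F' (+2 fires, +1 burnt)
  -> target ignites at step 8
Step 9: cell (0,4)='.' (+1 fires, +2 burnt)
Step 10: cell (0,4)='.' (+0 fires, +1 burnt)
  fire out at step 10

8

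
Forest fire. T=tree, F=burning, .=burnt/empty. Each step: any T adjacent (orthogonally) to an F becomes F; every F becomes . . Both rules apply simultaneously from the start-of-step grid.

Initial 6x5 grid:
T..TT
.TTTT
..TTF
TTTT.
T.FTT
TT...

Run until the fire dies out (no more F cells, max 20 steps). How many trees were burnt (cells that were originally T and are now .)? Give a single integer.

Answer: 17

Derivation:
Step 1: +4 fires, +2 burnt (F count now 4)
Step 2: +6 fires, +4 burnt (F count now 6)
Step 3: +3 fires, +6 burnt (F count now 3)
Step 4: +2 fires, +3 burnt (F count now 2)
Step 5: +1 fires, +2 burnt (F count now 1)
Step 6: +1 fires, +1 burnt (F count now 1)
Step 7: +0 fires, +1 burnt (F count now 0)
Fire out after step 7
Initially T: 18, now '.': 29
Total burnt (originally-T cells now '.'): 17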